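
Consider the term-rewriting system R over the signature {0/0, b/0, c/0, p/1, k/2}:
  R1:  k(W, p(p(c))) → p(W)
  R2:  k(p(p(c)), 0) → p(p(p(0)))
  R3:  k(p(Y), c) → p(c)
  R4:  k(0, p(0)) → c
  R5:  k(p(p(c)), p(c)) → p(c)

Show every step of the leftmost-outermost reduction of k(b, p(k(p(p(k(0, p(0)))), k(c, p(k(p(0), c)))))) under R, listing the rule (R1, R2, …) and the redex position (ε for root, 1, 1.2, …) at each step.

p(b)

1. k(b, p(k(p(p(k(0, p(0)))), k(c, p(k(p(0), c))))))  →  k(b, p(k(p(p(c)), k(c, p(k(p(0), c))))))   [R4 at 2.1.1.1.1]
2. k(b, p(k(p(p(c)), k(c, p(k(p(0), c))))))  →  k(b, p(k(p(p(c)), k(c, p(p(c))))))   [R3 at 2.1.2.2.1]
3. k(b, p(k(p(p(c)), k(c, p(p(c))))))  →  k(b, p(k(p(p(c)), p(c))))   [R1 at 2.1.2]
4. k(b, p(k(p(p(c)), p(c))))  →  k(b, p(p(c)))   [R5 at 2.1]
5. k(b, p(p(c)))  →  p(b)   [R1 at ε]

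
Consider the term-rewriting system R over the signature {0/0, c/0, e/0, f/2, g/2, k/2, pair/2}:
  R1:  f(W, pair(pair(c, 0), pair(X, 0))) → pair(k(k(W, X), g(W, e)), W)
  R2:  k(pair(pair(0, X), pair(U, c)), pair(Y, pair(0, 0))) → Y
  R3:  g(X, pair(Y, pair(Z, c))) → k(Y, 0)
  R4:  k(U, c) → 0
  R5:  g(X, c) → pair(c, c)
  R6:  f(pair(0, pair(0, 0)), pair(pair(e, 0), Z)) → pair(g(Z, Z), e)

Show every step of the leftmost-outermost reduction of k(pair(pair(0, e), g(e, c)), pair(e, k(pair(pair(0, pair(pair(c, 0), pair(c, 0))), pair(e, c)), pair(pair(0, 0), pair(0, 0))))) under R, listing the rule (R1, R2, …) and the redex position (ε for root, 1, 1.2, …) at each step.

1. k(pair(pair(0, e), g(e, c)), pair(e, k(pair(pair(0, pair(pair(c, 0), pair(c, 0))), pair(e, c)), pair(pair(0, 0), pair(0, 0)))))  →  k(pair(pair(0, e), pair(c, c)), pair(e, k(pair(pair(0, pair(pair(c, 0), pair(c, 0))), pair(e, c)), pair(pair(0, 0), pair(0, 0)))))   [R5 at 1.2]
2. k(pair(pair(0, e), pair(c, c)), pair(e, k(pair(pair(0, pair(pair(c, 0), pair(c, 0))), pair(e, c)), pair(pair(0, 0), pair(0, 0)))))  →  k(pair(pair(0, e), pair(c, c)), pair(e, pair(0, 0)))   [R2 at 2.2]
3. k(pair(pair(0, e), pair(c, c)), pair(e, pair(0, 0)))  →  e   [R2 at ε]

e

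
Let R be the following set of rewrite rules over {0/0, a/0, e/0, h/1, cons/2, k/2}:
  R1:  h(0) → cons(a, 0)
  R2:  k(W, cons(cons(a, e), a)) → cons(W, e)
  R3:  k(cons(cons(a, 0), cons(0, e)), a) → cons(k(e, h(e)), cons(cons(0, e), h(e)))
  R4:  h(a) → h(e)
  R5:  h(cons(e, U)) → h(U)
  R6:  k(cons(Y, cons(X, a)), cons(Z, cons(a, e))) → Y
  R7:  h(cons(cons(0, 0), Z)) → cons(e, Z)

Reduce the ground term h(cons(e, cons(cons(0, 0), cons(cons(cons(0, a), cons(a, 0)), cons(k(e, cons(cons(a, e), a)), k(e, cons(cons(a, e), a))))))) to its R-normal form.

1. h(cons(e, cons(cons(0, 0), cons(cons(cons(0, a), cons(a, 0)), cons(k(e, cons(cons(a, e), a)), k(e, cons(cons(a, e), a)))))))  →  h(cons(cons(0, 0), cons(cons(cons(0, a), cons(a, 0)), cons(k(e, cons(cons(a, e), a)), k(e, cons(cons(a, e), a))))))   [R5 at ε]
2. h(cons(cons(0, 0), cons(cons(cons(0, a), cons(a, 0)), cons(k(e, cons(cons(a, e), a)), k(e, cons(cons(a, e), a))))))  →  cons(e, cons(cons(cons(0, a), cons(a, 0)), cons(k(e, cons(cons(a, e), a)), k(e, cons(cons(a, e), a)))))   [R7 at ε]
3. cons(e, cons(cons(cons(0, a), cons(a, 0)), cons(k(e, cons(cons(a, e), a)), k(e, cons(cons(a, e), a)))))  →  cons(e, cons(cons(cons(0, a), cons(a, 0)), cons(cons(e, e), k(e, cons(cons(a, e), a)))))   [R2 at 2.2.1]
4. cons(e, cons(cons(cons(0, a), cons(a, 0)), cons(cons(e, e), k(e, cons(cons(a, e), a)))))  →  cons(e, cons(cons(cons(0, a), cons(a, 0)), cons(cons(e, e), cons(e, e))))   [R2 at 2.2.2]

cons(e, cons(cons(cons(0, a), cons(a, 0)), cons(cons(e, e), cons(e, e))))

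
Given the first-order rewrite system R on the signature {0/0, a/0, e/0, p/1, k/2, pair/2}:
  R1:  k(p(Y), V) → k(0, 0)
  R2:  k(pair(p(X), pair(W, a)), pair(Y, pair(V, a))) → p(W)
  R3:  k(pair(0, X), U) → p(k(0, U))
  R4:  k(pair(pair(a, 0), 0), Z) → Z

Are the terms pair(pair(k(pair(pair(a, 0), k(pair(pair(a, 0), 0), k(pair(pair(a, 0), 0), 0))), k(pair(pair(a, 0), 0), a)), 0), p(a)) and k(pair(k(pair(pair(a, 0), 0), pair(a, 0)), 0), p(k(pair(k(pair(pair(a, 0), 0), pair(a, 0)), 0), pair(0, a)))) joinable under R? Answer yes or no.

Reduce t₁ = pair(pair(k(pair(pair(a, 0), k(pair(pair(a, 0), 0), k(pair(pair(a, 0), 0), 0))), k(pair(pair(a, 0), 0), a)), 0), p(a)):
1. pair(pair(k(pair(pair(a, 0), k(pair(pair(a, 0), 0), k(pair(pair(a, 0), 0), 0))), k(pair(pair(a, 0), 0), a)), 0), p(a))  →  pair(pair(k(pair(pair(a, 0), k(pair(pair(a, 0), 0), 0)), k(pair(pair(a, 0), 0), a)), 0), p(a))   [R4 at 1.1.1.2]
2. pair(pair(k(pair(pair(a, 0), k(pair(pair(a, 0), 0), 0)), k(pair(pair(a, 0), 0), a)), 0), p(a))  →  pair(pair(k(pair(pair(a, 0), 0), k(pair(pair(a, 0), 0), a)), 0), p(a))   [R4 at 1.1.1.2]
3. pair(pair(k(pair(pair(a, 0), 0), k(pair(pair(a, 0), 0), a)), 0), p(a))  →  pair(pair(k(pair(pair(a, 0), 0), a), 0), p(a))   [R4 at 1.1]
4. pair(pair(k(pair(pair(a, 0), 0), a), 0), p(a))  →  pair(pair(a, 0), p(a))   [R4 at 1.1]

Reduce t₂ = k(pair(k(pair(pair(a, 0), 0), pair(a, 0)), 0), p(k(pair(k(pair(pair(a, 0), 0), pair(a, 0)), 0), pair(0, a)))):
1. k(pair(k(pair(pair(a, 0), 0), pair(a, 0)), 0), p(k(pair(k(pair(pair(a, 0), 0), pair(a, 0)), 0), pair(0, a))))  →  k(pair(pair(a, 0), 0), p(k(pair(k(pair(pair(a, 0), 0), pair(a, 0)), 0), pair(0, a))))   [R4 at 1.1]
2. k(pair(pair(a, 0), 0), p(k(pair(k(pair(pair(a, 0), 0), pair(a, 0)), 0), pair(0, a))))  →  p(k(pair(k(pair(pair(a, 0), 0), pair(a, 0)), 0), pair(0, a)))   [R4 at ε]
3. p(k(pair(k(pair(pair(a, 0), 0), pair(a, 0)), 0), pair(0, a)))  →  p(k(pair(pair(a, 0), 0), pair(0, a)))   [R4 at 1.1.1]
4. p(k(pair(pair(a, 0), 0), pair(0, a)))  →  p(pair(0, a))   [R4 at 1]

no — NF(t₁) = pair(pair(a, 0), p(a)), NF(t₂) = p(pair(0, a))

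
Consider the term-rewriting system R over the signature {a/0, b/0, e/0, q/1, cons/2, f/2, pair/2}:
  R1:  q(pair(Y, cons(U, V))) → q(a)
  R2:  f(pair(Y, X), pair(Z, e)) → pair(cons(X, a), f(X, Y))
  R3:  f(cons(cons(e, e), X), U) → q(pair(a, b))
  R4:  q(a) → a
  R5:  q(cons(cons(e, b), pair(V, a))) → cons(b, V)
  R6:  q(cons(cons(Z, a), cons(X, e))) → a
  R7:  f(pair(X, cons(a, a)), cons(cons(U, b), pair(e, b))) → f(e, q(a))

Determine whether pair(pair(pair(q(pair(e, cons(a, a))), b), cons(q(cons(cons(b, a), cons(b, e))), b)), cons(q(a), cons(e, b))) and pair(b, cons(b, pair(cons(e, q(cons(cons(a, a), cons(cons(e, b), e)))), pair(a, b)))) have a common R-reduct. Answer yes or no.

no — NF(t₁) = pair(pair(pair(a, b), cons(a, b)), cons(a, cons(e, b))), NF(t₂) = pair(b, cons(b, pair(cons(e, a), pair(a, b))))

Reduce t₁ = pair(pair(pair(q(pair(e, cons(a, a))), b), cons(q(cons(cons(b, a), cons(b, e))), b)), cons(q(a), cons(e, b))):
1. pair(pair(pair(q(pair(e, cons(a, a))), b), cons(q(cons(cons(b, a), cons(b, e))), b)), cons(q(a), cons(e, b)))  →  pair(pair(pair(q(a), b), cons(q(cons(cons(b, a), cons(b, e))), b)), cons(q(a), cons(e, b)))   [R1 at 1.1.1]
2. pair(pair(pair(q(a), b), cons(q(cons(cons(b, a), cons(b, e))), b)), cons(q(a), cons(e, b)))  →  pair(pair(pair(a, b), cons(q(cons(cons(b, a), cons(b, e))), b)), cons(q(a), cons(e, b)))   [R4 at 1.1.1]
3. pair(pair(pair(a, b), cons(q(cons(cons(b, a), cons(b, e))), b)), cons(q(a), cons(e, b)))  →  pair(pair(pair(a, b), cons(a, b)), cons(q(a), cons(e, b)))   [R6 at 1.2.1]
4. pair(pair(pair(a, b), cons(a, b)), cons(q(a), cons(e, b)))  →  pair(pair(pair(a, b), cons(a, b)), cons(a, cons(e, b)))   [R4 at 2.1]

Reduce t₂ = pair(b, cons(b, pair(cons(e, q(cons(cons(a, a), cons(cons(e, b), e)))), pair(a, b)))):
1. pair(b, cons(b, pair(cons(e, q(cons(cons(a, a), cons(cons(e, b), e)))), pair(a, b))))  →  pair(b, cons(b, pair(cons(e, a), pair(a, b))))   [R6 at 2.2.1.2]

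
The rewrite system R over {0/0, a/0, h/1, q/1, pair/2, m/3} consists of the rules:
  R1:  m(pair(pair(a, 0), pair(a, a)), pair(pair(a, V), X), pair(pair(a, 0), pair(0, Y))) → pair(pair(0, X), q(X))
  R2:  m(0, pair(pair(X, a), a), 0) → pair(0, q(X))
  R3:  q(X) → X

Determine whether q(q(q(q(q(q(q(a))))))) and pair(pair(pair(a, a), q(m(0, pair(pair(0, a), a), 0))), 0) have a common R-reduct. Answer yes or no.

no — NF(t₁) = a, NF(t₂) = pair(pair(pair(a, a), pair(0, 0)), 0)

Reduce t₁ = q(q(q(q(q(q(q(a))))))):
1. q(q(q(q(q(q(q(a)))))))  →  q(q(q(q(q(q(a))))))   [R3 at ε]
2. q(q(q(q(q(q(a))))))  →  q(q(q(q(q(a)))))   [R3 at ε]
3. q(q(q(q(q(a)))))  →  q(q(q(q(a))))   [R3 at ε]
4. q(q(q(q(a))))  →  q(q(q(a)))   [R3 at ε]
5. q(q(q(a)))  →  q(q(a))   [R3 at ε]
6. q(q(a))  →  q(a)   [R3 at ε]
7. q(a)  →  a   [R3 at ε]

Reduce t₂ = pair(pair(pair(a, a), q(m(0, pair(pair(0, a), a), 0))), 0):
1. pair(pair(pair(a, a), q(m(0, pair(pair(0, a), a), 0))), 0)  →  pair(pair(pair(a, a), m(0, pair(pair(0, a), a), 0)), 0)   [R3 at 1.2]
2. pair(pair(pair(a, a), m(0, pair(pair(0, a), a), 0)), 0)  →  pair(pair(pair(a, a), pair(0, q(0))), 0)   [R2 at 1.2]
3. pair(pair(pair(a, a), pair(0, q(0))), 0)  →  pair(pair(pair(a, a), pair(0, 0)), 0)   [R3 at 1.2.2]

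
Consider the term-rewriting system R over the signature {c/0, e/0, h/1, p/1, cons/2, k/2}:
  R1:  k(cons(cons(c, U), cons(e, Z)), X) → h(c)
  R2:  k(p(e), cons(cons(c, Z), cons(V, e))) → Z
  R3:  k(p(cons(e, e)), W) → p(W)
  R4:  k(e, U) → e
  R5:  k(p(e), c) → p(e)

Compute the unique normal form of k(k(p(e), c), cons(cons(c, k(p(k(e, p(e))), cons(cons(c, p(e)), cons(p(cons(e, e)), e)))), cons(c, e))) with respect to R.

p(e)

1. k(k(p(e), c), cons(cons(c, k(p(k(e, p(e))), cons(cons(c, p(e)), cons(p(cons(e, e)), e)))), cons(c, e)))  →  k(p(e), cons(cons(c, k(p(k(e, p(e))), cons(cons(c, p(e)), cons(p(cons(e, e)), e)))), cons(c, e)))   [R5 at 1]
2. k(p(e), cons(cons(c, k(p(k(e, p(e))), cons(cons(c, p(e)), cons(p(cons(e, e)), e)))), cons(c, e)))  →  k(p(k(e, p(e))), cons(cons(c, p(e)), cons(p(cons(e, e)), e)))   [R2 at ε]
3. k(p(k(e, p(e))), cons(cons(c, p(e)), cons(p(cons(e, e)), e)))  →  k(p(e), cons(cons(c, p(e)), cons(p(cons(e, e)), e)))   [R4 at 1.1]
4. k(p(e), cons(cons(c, p(e)), cons(p(cons(e, e)), e)))  →  p(e)   [R2 at ε]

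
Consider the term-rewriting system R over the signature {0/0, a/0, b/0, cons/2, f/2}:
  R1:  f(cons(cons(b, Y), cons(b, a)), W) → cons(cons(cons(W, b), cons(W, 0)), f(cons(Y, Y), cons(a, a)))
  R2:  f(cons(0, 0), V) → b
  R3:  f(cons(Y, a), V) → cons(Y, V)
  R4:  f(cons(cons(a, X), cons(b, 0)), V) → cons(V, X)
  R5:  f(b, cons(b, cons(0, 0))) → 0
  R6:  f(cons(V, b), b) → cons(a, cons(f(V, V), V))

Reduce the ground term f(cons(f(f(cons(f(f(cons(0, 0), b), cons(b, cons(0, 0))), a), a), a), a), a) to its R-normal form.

cons(cons(0, a), a)

1. f(cons(f(f(cons(f(f(cons(0, 0), b), cons(b, cons(0, 0))), a), a), a), a), a)  →  cons(f(f(cons(f(f(cons(0, 0), b), cons(b, cons(0, 0))), a), a), a), a)   [R3 at ε]
2. cons(f(f(cons(f(f(cons(0, 0), b), cons(b, cons(0, 0))), a), a), a), a)  →  cons(f(cons(f(f(cons(0, 0), b), cons(b, cons(0, 0))), a), a), a)   [R3 at 1.1]
3. cons(f(cons(f(f(cons(0, 0), b), cons(b, cons(0, 0))), a), a), a)  →  cons(cons(f(f(cons(0, 0), b), cons(b, cons(0, 0))), a), a)   [R3 at 1]
4. cons(cons(f(f(cons(0, 0), b), cons(b, cons(0, 0))), a), a)  →  cons(cons(f(b, cons(b, cons(0, 0))), a), a)   [R2 at 1.1.1]
5. cons(cons(f(b, cons(b, cons(0, 0))), a), a)  →  cons(cons(0, a), a)   [R5 at 1.1]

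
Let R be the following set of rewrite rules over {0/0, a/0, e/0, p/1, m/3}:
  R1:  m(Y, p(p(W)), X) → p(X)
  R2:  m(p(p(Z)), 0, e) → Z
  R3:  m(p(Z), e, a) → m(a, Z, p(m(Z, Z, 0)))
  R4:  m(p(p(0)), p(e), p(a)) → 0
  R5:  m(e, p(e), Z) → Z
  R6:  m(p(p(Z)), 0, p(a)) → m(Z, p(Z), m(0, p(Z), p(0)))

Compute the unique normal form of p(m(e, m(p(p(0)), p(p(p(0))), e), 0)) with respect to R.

1. p(m(e, m(p(p(0)), p(p(p(0))), e), 0))  →  p(m(e, p(e), 0))   [R1 at 1.2]
2. p(m(e, p(e), 0))  →  p(0)   [R5 at 1]

p(0)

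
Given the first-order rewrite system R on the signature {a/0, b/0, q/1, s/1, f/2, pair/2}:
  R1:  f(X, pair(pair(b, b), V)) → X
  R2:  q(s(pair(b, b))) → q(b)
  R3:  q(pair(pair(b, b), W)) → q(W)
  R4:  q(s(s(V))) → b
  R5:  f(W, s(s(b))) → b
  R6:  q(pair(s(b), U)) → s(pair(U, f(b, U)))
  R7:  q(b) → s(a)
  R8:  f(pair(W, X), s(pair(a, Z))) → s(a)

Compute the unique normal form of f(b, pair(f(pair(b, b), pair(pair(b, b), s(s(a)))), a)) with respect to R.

1. f(b, pair(f(pair(b, b), pair(pair(b, b), s(s(a)))), a))  →  f(b, pair(pair(b, b), a))   [R1 at 2.1]
2. f(b, pair(pair(b, b), a))  →  b   [R1 at ε]

b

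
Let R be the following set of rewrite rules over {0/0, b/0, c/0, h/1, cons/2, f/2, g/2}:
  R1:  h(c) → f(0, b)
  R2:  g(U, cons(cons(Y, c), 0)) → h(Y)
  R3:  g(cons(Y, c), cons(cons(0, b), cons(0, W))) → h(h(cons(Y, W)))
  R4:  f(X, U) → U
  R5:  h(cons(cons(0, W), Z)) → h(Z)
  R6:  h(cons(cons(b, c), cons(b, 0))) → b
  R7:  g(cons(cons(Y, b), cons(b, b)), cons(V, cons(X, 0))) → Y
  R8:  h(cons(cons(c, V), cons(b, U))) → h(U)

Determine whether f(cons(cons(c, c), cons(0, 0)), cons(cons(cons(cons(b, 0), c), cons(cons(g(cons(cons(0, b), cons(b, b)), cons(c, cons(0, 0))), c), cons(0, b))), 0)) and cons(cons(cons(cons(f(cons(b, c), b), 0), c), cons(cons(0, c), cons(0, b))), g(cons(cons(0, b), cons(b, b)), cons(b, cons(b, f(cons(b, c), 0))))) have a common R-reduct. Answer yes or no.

Reduce t₁ = f(cons(cons(c, c), cons(0, 0)), cons(cons(cons(cons(b, 0), c), cons(cons(g(cons(cons(0, b), cons(b, b)), cons(c, cons(0, 0))), c), cons(0, b))), 0)):
1. f(cons(cons(c, c), cons(0, 0)), cons(cons(cons(cons(b, 0), c), cons(cons(g(cons(cons(0, b), cons(b, b)), cons(c, cons(0, 0))), c), cons(0, b))), 0))  →  cons(cons(cons(cons(b, 0), c), cons(cons(g(cons(cons(0, b), cons(b, b)), cons(c, cons(0, 0))), c), cons(0, b))), 0)   [R4 at ε]
2. cons(cons(cons(cons(b, 0), c), cons(cons(g(cons(cons(0, b), cons(b, b)), cons(c, cons(0, 0))), c), cons(0, b))), 0)  →  cons(cons(cons(cons(b, 0), c), cons(cons(0, c), cons(0, b))), 0)   [R7 at 1.2.1.1]

Reduce t₂ = cons(cons(cons(cons(f(cons(b, c), b), 0), c), cons(cons(0, c), cons(0, b))), g(cons(cons(0, b), cons(b, b)), cons(b, cons(b, f(cons(b, c), 0))))):
1. cons(cons(cons(cons(f(cons(b, c), b), 0), c), cons(cons(0, c), cons(0, b))), g(cons(cons(0, b), cons(b, b)), cons(b, cons(b, f(cons(b, c), 0)))))  →  cons(cons(cons(cons(b, 0), c), cons(cons(0, c), cons(0, b))), g(cons(cons(0, b), cons(b, b)), cons(b, cons(b, f(cons(b, c), 0)))))   [R4 at 1.1.1.1]
2. cons(cons(cons(cons(b, 0), c), cons(cons(0, c), cons(0, b))), g(cons(cons(0, b), cons(b, b)), cons(b, cons(b, f(cons(b, c), 0)))))  →  cons(cons(cons(cons(b, 0), c), cons(cons(0, c), cons(0, b))), g(cons(cons(0, b), cons(b, b)), cons(b, cons(b, 0))))   [R4 at 2.2.2.2]
3. cons(cons(cons(cons(b, 0), c), cons(cons(0, c), cons(0, b))), g(cons(cons(0, b), cons(b, b)), cons(b, cons(b, 0))))  →  cons(cons(cons(cons(b, 0), c), cons(cons(0, c), cons(0, b))), 0)   [R7 at 2]

yes — NF(t₁) = cons(cons(cons(cons(b, 0), c), cons(cons(0, c), cons(0, b))), 0), NF(t₂) = cons(cons(cons(cons(b, 0), c), cons(cons(0, c), cons(0, b))), 0)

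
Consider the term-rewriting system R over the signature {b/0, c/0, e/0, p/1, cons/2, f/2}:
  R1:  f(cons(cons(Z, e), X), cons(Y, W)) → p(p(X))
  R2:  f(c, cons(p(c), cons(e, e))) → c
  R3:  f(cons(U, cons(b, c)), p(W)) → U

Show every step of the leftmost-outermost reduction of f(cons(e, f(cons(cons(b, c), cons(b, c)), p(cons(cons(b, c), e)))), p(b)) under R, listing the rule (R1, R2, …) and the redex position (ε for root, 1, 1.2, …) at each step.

1. f(cons(e, f(cons(cons(b, c), cons(b, c)), p(cons(cons(b, c), e)))), p(b))  →  f(cons(e, cons(b, c)), p(b))   [R3 at 1.2]
2. f(cons(e, cons(b, c)), p(b))  →  e   [R3 at ε]

e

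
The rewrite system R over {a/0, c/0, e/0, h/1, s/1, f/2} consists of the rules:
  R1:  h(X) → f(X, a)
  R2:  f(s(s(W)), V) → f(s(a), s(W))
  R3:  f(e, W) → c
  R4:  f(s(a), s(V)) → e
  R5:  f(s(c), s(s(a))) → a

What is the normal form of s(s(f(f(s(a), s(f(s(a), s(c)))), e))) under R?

s(s(c))

1. s(s(f(f(s(a), s(f(s(a), s(c)))), e)))  →  s(s(f(e, e)))   [R4 at 1.1.1]
2. s(s(f(e, e)))  →  s(s(c))   [R3 at 1.1]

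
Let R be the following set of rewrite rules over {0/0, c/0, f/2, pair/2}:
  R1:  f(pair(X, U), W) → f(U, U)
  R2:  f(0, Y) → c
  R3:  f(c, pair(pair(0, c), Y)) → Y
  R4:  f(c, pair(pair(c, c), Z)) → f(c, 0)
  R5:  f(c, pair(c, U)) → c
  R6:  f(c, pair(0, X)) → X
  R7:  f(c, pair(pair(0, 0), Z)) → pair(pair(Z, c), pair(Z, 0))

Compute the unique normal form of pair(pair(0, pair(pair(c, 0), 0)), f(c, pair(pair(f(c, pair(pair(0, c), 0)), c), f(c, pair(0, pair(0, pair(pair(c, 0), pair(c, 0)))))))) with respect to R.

1. pair(pair(0, pair(pair(c, 0), 0)), f(c, pair(pair(f(c, pair(pair(0, c), 0)), c), f(c, pair(0, pair(0, pair(pair(c, 0), pair(c, 0))))))))  →  pair(pair(0, pair(pair(c, 0), 0)), f(c, pair(pair(0, c), f(c, pair(0, pair(0, pair(pair(c, 0), pair(c, 0))))))))   [R3 at 2.2.1.1]
2. pair(pair(0, pair(pair(c, 0), 0)), f(c, pair(pair(0, c), f(c, pair(0, pair(0, pair(pair(c, 0), pair(c, 0))))))))  →  pair(pair(0, pair(pair(c, 0), 0)), f(c, pair(0, pair(0, pair(pair(c, 0), pair(c, 0))))))   [R3 at 2]
3. pair(pair(0, pair(pair(c, 0), 0)), f(c, pair(0, pair(0, pair(pair(c, 0), pair(c, 0))))))  →  pair(pair(0, pair(pair(c, 0), 0)), pair(0, pair(pair(c, 0), pair(c, 0))))   [R6 at 2]

pair(pair(0, pair(pair(c, 0), 0)), pair(0, pair(pair(c, 0), pair(c, 0))))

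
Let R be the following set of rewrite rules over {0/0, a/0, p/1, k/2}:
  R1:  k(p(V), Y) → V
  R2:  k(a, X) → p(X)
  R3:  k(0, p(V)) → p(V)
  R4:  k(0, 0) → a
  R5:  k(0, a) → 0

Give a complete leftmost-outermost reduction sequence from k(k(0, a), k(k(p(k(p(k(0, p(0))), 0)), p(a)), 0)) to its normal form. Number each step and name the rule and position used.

1. k(k(0, a), k(k(p(k(p(k(0, p(0))), 0)), p(a)), 0))  →  k(0, k(k(p(k(p(k(0, p(0))), 0)), p(a)), 0))   [R5 at 1]
2. k(0, k(k(p(k(p(k(0, p(0))), 0)), p(a)), 0))  →  k(0, k(k(p(k(0, p(0))), 0), 0))   [R1 at 2.1]
3. k(0, k(k(p(k(0, p(0))), 0), 0))  →  k(0, k(k(0, p(0)), 0))   [R1 at 2.1]
4. k(0, k(k(0, p(0)), 0))  →  k(0, k(p(0), 0))   [R3 at 2.1]
5. k(0, k(p(0), 0))  →  k(0, 0)   [R1 at 2]
6. k(0, 0)  →  a   [R4 at ε]

a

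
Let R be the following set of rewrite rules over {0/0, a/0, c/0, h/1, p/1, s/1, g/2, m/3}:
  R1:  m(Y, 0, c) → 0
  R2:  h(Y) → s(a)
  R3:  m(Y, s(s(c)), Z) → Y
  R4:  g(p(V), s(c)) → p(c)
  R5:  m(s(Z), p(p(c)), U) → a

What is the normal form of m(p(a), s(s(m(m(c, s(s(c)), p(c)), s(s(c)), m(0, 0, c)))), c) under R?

1. m(p(a), s(s(m(m(c, s(s(c)), p(c)), s(s(c)), m(0, 0, c)))), c)  →  m(p(a), s(s(m(c, s(s(c)), p(c)))), c)   [R3 at 2.1.1]
2. m(p(a), s(s(m(c, s(s(c)), p(c)))), c)  →  m(p(a), s(s(c)), c)   [R3 at 2.1.1]
3. m(p(a), s(s(c)), c)  →  p(a)   [R3 at ε]

p(a)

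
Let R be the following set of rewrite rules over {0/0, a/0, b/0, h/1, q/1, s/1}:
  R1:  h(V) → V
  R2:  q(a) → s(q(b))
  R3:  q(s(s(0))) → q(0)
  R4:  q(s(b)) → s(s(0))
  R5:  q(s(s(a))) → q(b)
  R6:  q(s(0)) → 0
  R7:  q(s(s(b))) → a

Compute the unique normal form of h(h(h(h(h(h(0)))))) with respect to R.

1. h(h(h(h(h(h(0))))))  →  h(h(h(h(h(0)))))   [R1 at ε]
2. h(h(h(h(h(0)))))  →  h(h(h(h(0))))   [R1 at ε]
3. h(h(h(h(0))))  →  h(h(h(0)))   [R1 at ε]
4. h(h(h(0)))  →  h(h(0))   [R1 at ε]
5. h(h(0))  →  h(0)   [R1 at ε]
6. h(0)  →  0   [R1 at ε]

0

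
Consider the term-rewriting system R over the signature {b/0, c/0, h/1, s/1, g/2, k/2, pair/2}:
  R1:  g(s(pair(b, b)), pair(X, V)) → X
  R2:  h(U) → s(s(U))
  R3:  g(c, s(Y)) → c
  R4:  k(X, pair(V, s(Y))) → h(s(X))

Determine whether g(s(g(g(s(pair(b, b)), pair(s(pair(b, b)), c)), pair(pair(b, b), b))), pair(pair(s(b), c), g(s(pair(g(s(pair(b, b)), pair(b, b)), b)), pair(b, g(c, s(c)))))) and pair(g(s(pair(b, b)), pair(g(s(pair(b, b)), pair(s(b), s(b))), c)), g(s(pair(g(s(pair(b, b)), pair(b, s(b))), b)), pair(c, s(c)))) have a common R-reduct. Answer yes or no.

Reduce t₁ = g(s(g(g(s(pair(b, b)), pair(s(pair(b, b)), c)), pair(pair(b, b), b))), pair(pair(s(b), c), g(s(pair(g(s(pair(b, b)), pair(b, b)), b)), pair(b, g(c, s(c)))))):
1. g(s(g(g(s(pair(b, b)), pair(s(pair(b, b)), c)), pair(pair(b, b), b))), pair(pair(s(b), c), g(s(pair(g(s(pair(b, b)), pair(b, b)), b)), pair(b, g(c, s(c))))))  →  g(s(g(s(pair(b, b)), pair(pair(b, b), b))), pair(pair(s(b), c), g(s(pair(g(s(pair(b, b)), pair(b, b)), b)), pair(b, g(c, s(c))))))   [R1 at 1.1.1]
2. g(s(g(s(pair(b, b)), pair(pair(b, b), b))), pair(pair(s(b), c), g(s(pair(g(s(pair(b, b)), pair(b, b)), b)), pair(b, g(c, s(c))))))  →  g(s(pair(b, b)), pair(pair(s(b), c), g(s(pair(g(s(pair(b, b)), pair(b, b)), b)), pair(b, g(c, s(c))))))   [R1 at 1.1]
3. g(s(pair(b, b)), pair(pair(s(b), c), g(s(pair(g(s(pair(b, b)), pair(b, b)), b)), pair(b, g(c, s(c))))))  →  pair(s(b), c)   [R1 at ε]

Reduce t₂ = pair(g(s(pair(b, b)), pair(g(s(pair(b, b)), pair(s(b), s(b))), c)), g(s(pair(g(s(pair(b, b)), pair(b, s(b))), b)), pair(c, s(c)))):
1. pair(g(s(pair(b, b)), pair(g(s(pair(b, b)), pair(s(b), s(b))), c)), g(s(pair(g(s(pair(b, b)), pair(b, s(b))), b)), pair(c, s(c))))  →  pair(g(s(pair(b, b)), pair(s(b), s(b))), g(s(pair(g(s(pair(b, b)), pair(b, s(b))), b)), pair(c, s(c))))   [R1 at 1]
2. pair(g(s(pair(b, b)), pair(s(b), s(b))), g(s(pair(g(s(pair(b, b)), pair(b, s(b))), b)), pair(c, s(c))))  →  pair(s(b), g(s(pair(g(s(pair(b, b)), pair(b, s(b))), b)), pair(c, s(c))))   [R1 at 1]
3. pair(s(b), g(s(pair(g(s(pair(b, b)), pair(b, s(b))), b)), pair(c, s(c))))  →  pair(s(b), g(s(pair(b, b)), pair(c, s(c))))   [R1 at 2.1.1.1]
4. pair(s(b), g(s(pair(b, b)), pair(c, s(c))))  →  pair(s(b), c)   [R1 at 2]

yes — NF(t₁) = pair(s(b), c), NF(t₂) = pair(s(b), c)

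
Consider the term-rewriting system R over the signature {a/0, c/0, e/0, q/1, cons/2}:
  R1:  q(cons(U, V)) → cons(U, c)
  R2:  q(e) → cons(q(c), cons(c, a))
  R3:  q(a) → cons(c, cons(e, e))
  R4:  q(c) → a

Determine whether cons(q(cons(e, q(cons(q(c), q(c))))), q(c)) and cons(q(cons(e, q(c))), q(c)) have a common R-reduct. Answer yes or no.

Reduce t₁ = cons(q(cons(e, q(cons(q(c), q(c))))), q(c)):
1. cons(q(cons(e, q(cons(q(c), q(c))))), q(c))  →  cons(cons(e, c), q(c))   [R1 at 1]
2. cons(cons(e, c), q(c))  →  cons(cons(e, c), a)   [R4 at 2]

Reduce t₂ = cons(q(cons(e, q(c))), q(c)):
1. cons(q(cons(e, q(c))), q(c))  →  cons(cons(e, c), q(c))   [R1 at 1]
2. cons(cons(e, c), q(c))  →  cons(cons(e, c), a)   [R4 at 2]

yes — NF(t₁) = cons(cons(e, c), a), NF(t₂) = cons(cons(e, c), a)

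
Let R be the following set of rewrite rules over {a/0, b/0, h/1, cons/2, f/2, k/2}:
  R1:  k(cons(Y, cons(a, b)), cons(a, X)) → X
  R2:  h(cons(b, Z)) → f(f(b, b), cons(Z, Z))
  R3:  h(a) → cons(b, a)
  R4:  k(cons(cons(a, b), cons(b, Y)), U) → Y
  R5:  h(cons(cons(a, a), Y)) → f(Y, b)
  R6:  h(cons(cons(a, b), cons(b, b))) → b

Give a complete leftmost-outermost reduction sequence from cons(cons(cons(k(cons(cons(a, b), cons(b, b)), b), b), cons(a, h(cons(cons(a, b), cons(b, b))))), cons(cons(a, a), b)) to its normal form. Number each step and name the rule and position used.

cons(cons(cons(b, b), cons(a, b)), cons(cons(a, a), b))

1. cons(cons(cons(k(cons(cons(a, b), cons(b, b)), b), b), cons(a, h(cons(cons(a, b), cons(b, b))))), cons(cons(a, a), b))  →  cons(cons(cons(b, b), cons(a, h(cons(cons(a, b), cons(b, b))))), cons(cons(a, a), b))   [R4 at 1.1.1]
2. cons(cons(cons(b, b), cons(a, h(cons(cons(a, b), cons(b, b))))), cons(cons(a, a), b))  →  cons(cons(cons(b, b), cons(a, b)), cons(cons(a, a), b))   [R6 at 1.2.2]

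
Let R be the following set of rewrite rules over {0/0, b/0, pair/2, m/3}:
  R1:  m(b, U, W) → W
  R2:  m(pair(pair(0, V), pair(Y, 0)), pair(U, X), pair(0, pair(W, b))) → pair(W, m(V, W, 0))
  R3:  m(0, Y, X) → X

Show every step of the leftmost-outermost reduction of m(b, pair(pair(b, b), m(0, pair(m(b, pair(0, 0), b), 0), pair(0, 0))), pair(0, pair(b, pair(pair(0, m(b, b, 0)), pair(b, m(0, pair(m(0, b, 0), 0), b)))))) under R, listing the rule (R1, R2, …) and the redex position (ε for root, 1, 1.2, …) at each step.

1. m(b, pair(pair(b, b), m(0, pair(m(b, pair(0, 0), b), 0), pair(0, 0))), pair(0, pair(b, pair(pair(0, m(b, b, 0)), pair(b, m(0, pair(m(0, b, 0), 0), b))))))  →  pair(0, pair(b, pair(pair(0, m(b, b, 0)), pair(b, m(0, pair(m(0, b, 0), 0), b)))))   [R1 at ε]
2. pair(0, pair(b, pair(pair(0, m(b, b, 0)), pair(b, m(0, pair(m(0, b, 0), 0), b)))))  →  pair(0, pair(b, pair(pair(0, 0), pair(b, m(0, pair(m(0, b, 0), 0), b)))))   [R1 at 2.2.1.2]
3. pair(0, pair(b, pair(pair(0, 0), pair(b, m(0, pair(m(0, b, 0), 0), b)))))  →  pair(0, pair(b, pair(pair(0, 0), pair(b, b))))   [R3 at 2.2.2.2]

pair(0, pair(b, pair(pair(0, 0), pair(b, b))))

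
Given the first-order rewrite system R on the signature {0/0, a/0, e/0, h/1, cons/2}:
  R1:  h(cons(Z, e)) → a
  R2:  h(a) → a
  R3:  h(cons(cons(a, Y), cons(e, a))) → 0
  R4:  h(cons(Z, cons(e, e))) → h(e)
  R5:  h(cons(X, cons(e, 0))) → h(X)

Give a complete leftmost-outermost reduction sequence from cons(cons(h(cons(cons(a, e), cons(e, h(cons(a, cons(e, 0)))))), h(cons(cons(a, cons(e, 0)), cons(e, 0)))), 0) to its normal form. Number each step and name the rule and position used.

1. cons(cons(h(cons(cons(a, e), cons(e, h(cons(a, cons(e, 0)))))), h(cons(cons(a, cons(e, 0)), cons(e, 0)))), 0)  →  cons(cons(h(cons(cons(a, e), cons(e, h(a)))), h(cons(cons(a, cons(e, 0)), cons(e, 0)))), 0)   [R5 at 1.1.1.2.2]
2. cons(cons(h(cons(cons(a, e), cons(e, h(a)))), h(cons(cons(a, cons(e, 0)), cons(e, 0)))), 0)  →  cons(cons(h(cons(cons(a, e), cons(e, a))), h(cons(cons(a, cons(e, 0)), cons(e, 0)))), 0)   [R2 at 1.1.1.2.2]
3. cons(cons(h(cons(cons(a, e), cons(e, a))), h(cons(cons(a, cons(e, 0)), cons(e, 0)))), 0)  →  cons(cons(0, h(cons(cons(a, cons(e, 0)), cons(e, 0)))), 0)   [R3 at 1.1]
4. cons(cons(0, h(cons(cons(a, cons(e, 0)), cons(e, 0)))), 0)  →  cons(cons(0, h(cons(a, cons(e, 0)))), 0)   [R5 at 1.2]
5. cons(cons(0, h(cons(a, cons(e, 0)))), 0)  →  cons(cons(0, h(a)), 0)   [R5 at 1.2]
6. cons(cons(0, h(a)), 0)  →  cons(cons(0, a), 0)   [R2 at 1.2]

cons(cons(0, a), 0)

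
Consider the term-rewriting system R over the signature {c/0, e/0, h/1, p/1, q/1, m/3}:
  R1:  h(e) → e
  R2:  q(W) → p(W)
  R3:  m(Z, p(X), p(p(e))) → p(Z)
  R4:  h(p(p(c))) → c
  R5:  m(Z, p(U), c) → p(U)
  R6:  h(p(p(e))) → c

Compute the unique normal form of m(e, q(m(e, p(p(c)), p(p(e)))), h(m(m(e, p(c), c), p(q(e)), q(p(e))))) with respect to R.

1. m(e, q(m(e, p(p(c)), p(p(e)))), h(m(m(e, p(c), c), p(q(e)), q(p(e)))))  →  m(e, p(m(e, p(p(c)), p(p(e)))), h(m(m(e, p(c), c), p(q(e)), q(p(e)))))   [R2 at 2]
2. m(e, p(m(e, p(p(c)), p(p(e)))), h(m(m(e, p(c), c), p(q(e)), q(p(e)))))  →  m(e, p(p(e)), h(m(m(e, p(c), c), p(q(e)), q(p(e)))))   [R3 at 2.1]
3. m(e, p(p(e)), h(m(m(e, p(c), c), p(q(e)), q(p(e)))))  →  m(e, p(p(e)), h(m(p(c), p(q(e)), q(p(e)))))   [R5 at 3.1.1]
4. m(e, p(p(e)), h(m(p(c), p(q(e)), q(p(e)))))  →  m(e, p(p(e)), h(m(p(c), p(p(e)), q(p(e)))))   [R2 at 3.1.2.1]
5. m(e, p(p(e)), h(m(p(c), p(p(e)), q(p(e)))))  →  m(e, p(p(e)), h(m(p(c), p(p(e)), p(p(e)))))   [R2 at 3.1.3]
6. m(e, p(p(e)), h(m(p(c), p(p(e)), p(p(e)))))  →  m(e, p(p(e)), h(p(p(c))))   [R3 at 3.1]
7. m(e, p(p(e)), h(p(p(c))))  →  m(e, p(p(e)), c)   [R4 at 3]
8. m(e, p(p(e)), c)  →  p(p(e))   [R5 at ε]

p(p(e))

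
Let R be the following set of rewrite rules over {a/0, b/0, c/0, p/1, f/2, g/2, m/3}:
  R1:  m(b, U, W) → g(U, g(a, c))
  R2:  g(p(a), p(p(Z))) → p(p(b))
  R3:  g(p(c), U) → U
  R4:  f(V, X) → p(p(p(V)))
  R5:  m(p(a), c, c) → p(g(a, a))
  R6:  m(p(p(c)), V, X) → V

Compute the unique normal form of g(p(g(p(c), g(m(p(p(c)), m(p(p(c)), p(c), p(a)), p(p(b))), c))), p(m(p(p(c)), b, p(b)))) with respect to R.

1. g(p(g(p(c), g(m(p(p(c)), m(p(p(c)), p(c), p(a)), p(p(b))), c))), p(m(p(p(c)), b, p(b))))  →  g(p(g(m(p(p(c)), m(p(p(c)), p(c), p(a)), p(p(b))), c)), p(m(p(p(c)), b, p(b))))   [R3 at 1.1]
2. g(p(g(m(p(p(c)), m(p(p(c)), p(c), p(a)), p(p(b))), c)), p(m(p(p(c)), b, p(b))))  →  g(p(g(m(p(p(c)), p(c), p(a)), c)), p(m(p(p(c)), b, p(b))))   [R6 at 1.1.1]
3. g(p(g(m(p(p(c)), p(c), p(a)), c)), p(m(p(p(c)), b, p(b))))  →  g(p(g(p(c), c)), p(m(p(p(c)), b, p(b))))   [R6 at 1.1.1]
4. g(p(g(p(c), c)), p(m(p(p(c)), b, p(b))))  →  g(p(c), p(m(p(p(c)), b, p(b))))   [R3 at 1.1]
5. g(p(c), p(m(p(p(c)), b, p(b))))  →  p(m(p(p(c)), b, p(b)))   [R3 at ε]
6. p(m(p(p(c)), b, p(b)))  →  p(b)   [R6 at 1]

p(b)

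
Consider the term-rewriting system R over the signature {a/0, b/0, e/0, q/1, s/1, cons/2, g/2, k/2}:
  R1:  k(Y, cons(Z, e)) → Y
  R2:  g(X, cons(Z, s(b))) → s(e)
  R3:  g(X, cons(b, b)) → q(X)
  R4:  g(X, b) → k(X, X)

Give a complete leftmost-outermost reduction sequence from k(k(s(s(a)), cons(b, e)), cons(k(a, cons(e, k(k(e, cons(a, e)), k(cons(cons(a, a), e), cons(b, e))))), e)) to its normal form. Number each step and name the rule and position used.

1. k(k(s(s(a)), cons(b, e)), cons(k(a, cons(e, k(k(e, cons(a, e)), k(cons(cons(a, a), e), cons(b, e))))), e))  →  k(s(s(a)), cons(b, e))   [R1 at ε]
2. k(s(s(a)), cons(b, e))  →  s(s(a))   [R1 at ε]

s(s(a))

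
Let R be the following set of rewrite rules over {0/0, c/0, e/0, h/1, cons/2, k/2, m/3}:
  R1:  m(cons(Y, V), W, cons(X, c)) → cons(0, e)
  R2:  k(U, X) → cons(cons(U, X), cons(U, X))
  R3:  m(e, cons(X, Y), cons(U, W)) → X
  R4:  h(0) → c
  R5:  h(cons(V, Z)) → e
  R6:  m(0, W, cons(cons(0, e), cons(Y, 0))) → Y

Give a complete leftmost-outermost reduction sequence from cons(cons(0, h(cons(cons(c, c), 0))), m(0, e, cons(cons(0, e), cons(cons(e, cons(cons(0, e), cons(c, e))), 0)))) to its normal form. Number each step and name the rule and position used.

1. cons(cons(0, h(cons(cons(c, c), 0))), m(0, e, cons(cons(0, e), cons(cons(e, cons(cons(0, e), cons(c, e))), 0))))  →  cons(cons(0, e), m(0, e, cons(cons(0, e), cons(cons(e, cons(cons(0, e), cons(c, e))), 0))))   [R5 at 1.2]
2. cons(cons(0, e), m(0, e, cons(cons(0, e), cons(cons(e, cons(cons(0, e), cons(c, e))), 0))))  →  cons(cons(0, e), cons(e, cons(cons(0, e), cons(c, e))))   [R6 at 2]

cons(cons(0, e), cons(e, cons(cons(0, e), cons(c, e))))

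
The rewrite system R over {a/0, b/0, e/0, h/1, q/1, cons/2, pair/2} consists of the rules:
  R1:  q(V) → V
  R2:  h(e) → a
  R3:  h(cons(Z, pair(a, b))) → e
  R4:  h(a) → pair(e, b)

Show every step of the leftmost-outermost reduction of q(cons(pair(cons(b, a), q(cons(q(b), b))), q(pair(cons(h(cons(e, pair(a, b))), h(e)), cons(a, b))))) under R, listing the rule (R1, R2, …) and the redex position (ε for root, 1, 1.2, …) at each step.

cons(pair(cons(b, a), cons(b, b)), pair(cons(e, a), cons(a, b)))

1. q(cons(pair(cons(b, a), q(cons(q(b), b))), q(pair(cons(h(cons(e, pair(a, b))), h(e)), cons(a, b)))))  →  cons(pair(cons(b, a), q(cons(q(b), b))), q(pair(cons(h(cons(e, pair(a, b))), h(e)), cons(a, b))))   [R1 at ε]
2. cons(pair(cons(b, a), q(cons(q(b), b))), q(pair(cons(h(cons(e, pair(a, b))), h(e)), cons(a, b))))  →  cons(pair(cons(b, a), cons(q(b), b)), q(pair(cons(h(cons(e, pair(a, b))), h(e)), cons(a, b))))   [R1 at 1.2]
3. cons(pair(cons(b, a), cons(q(b), b)), q(pair(cons(h(cons(e, pair(a, b))), h(e)), cons(a, b))))  →  cons(pair(cons(b, a), cons(b, b)), q(pair(cons(h(cons(e, pair(a, b))), h(e)), cons(a, b))))   [R1 at 1.2.1]
4. cons(pair(cons(b, a), cons(b, b)), q(pair(cons(h(cons(e, pair(a, b))), h(e)), cons(a, b))))  →  cons(pair(cons(b, a), cons(b, b)), pair(cons(h(cons(e, pair(a, b))), h(e)), cons(a, b)))   [R1 at 2]
5. cons(pair(cons(b, a), cons(b, b)), pair(cons(h(cons(e, pair(a, b))), h(e)), cons(a, b)))  →  cons(pair(cons(b, a), cons(b, b)), pair(cons(e, h(e)), cons(a, b)))   [R3 at 2.1.1]
6. cons(pair(cons(b, a), cons(b, b)), pair(cons(e, h(e)), cons(a, b)))  →  cons(pair(cons(b, a), cons(b, b)), pair(cons(e, a), cons(a, b)))   [R2 at 2.1.2]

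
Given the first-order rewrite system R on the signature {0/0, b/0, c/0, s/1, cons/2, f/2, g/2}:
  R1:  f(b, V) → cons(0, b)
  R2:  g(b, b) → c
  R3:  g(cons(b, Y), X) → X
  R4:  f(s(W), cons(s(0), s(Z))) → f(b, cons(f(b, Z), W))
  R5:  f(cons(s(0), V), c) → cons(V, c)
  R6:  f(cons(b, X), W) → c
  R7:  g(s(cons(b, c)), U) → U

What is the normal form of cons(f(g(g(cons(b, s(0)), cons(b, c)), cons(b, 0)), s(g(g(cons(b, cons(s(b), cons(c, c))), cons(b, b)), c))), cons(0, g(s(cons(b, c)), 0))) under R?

1. cons(f(g(g(cons(b, s(0)), cons(b, c)), cons(b, 0)), s(g(g(cons(b, cons(s(b), cons(c, c))), cons(b, b)), c))), cons(0, g(s(cons(b, c)), 0)))  →  cons(f(g(cons(b, c), cons(b, 0)), s(g(g(cons(b, cons(s(b), cons(c, c))), cons(b, b)), c))), cons(0, g(s(cons(b, c)), 0)))   [R3 at 1.1.1]
2. cons(f(g(cons(b, c), cons(b, 0)), s(g(g(cons(b, cons(s(b), cons(c, c))), cons(b, b)), c))), cons(0, g(s(cons(b, c)), 0)))  →  cons(f(cons(b, 0), s(g(g(cons(b, cons(s(b), cons(c, c))), cons(b, b)), c))), cons(0, g(s(cons(b, c)), 0)))   [R3 at 1.1]
3. cons(f(cons(b, 0), s(g(g(cons(b, cons(s(b), cons(c, c))), cons(b, b)), c))), cons(0, g(s(cons(b, c)), 0)))  →  cons(c, cons(0, g(s(cons(b, c)), 0)))   [R6 at 1]
4. cons(c, cons(0, g(s(cons(b, c)), 0)))  →  cons(c, cons(0, 0))   [R7 at 2.2]

cons(c, cons(0, 0))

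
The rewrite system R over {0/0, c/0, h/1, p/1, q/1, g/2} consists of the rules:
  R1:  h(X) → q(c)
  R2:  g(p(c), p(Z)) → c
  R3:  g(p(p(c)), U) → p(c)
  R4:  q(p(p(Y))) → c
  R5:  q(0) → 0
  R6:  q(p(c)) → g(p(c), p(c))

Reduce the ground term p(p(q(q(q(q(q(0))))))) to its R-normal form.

p(p(0))

1. p(p(q(q(q(q(q(0)))))))  →  p(p(q(q(q(q(0))))))   [R5 at 1.1.1.1.1.1]
2. p(p(q(q(q(q(0))))))  →  p(p(q(q(q(0)))))   [R5 at 1.1.1.1.1]
3. p(p(q(q(q(0)))))  →  p(p(q(q(0))))   [R5 at 1.1.1.1]
4. p(p(q(q(0))))  →  p(p(q(0)))   [R5 at 1.1.1]
5. p(p(q(0)))  →  p(p(0))   [R5 at 1.1]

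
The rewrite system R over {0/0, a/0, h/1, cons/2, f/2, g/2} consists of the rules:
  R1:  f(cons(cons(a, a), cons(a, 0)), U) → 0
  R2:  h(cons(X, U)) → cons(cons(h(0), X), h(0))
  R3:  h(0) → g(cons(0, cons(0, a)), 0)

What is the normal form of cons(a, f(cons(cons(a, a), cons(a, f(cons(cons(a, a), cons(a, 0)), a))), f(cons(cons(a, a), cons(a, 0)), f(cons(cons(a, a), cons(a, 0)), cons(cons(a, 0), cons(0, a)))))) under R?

cons(a, 0)

1. cons(a, f(cons(cons(a, a), cons(a, f(cons(cons(a, a), cons(a, 0)), a))), f(cons(cons(a, a), cons(a, 0)), f(cons(cons(a, a), cons(a, 0)), cons(cons(a, 0), cons(0, a))))))  →  cons(a, f(cons(cons(a, a), cons(a, 0)), f(cons(cons(a, a), cons(a, 0)), f(cons(cons(a, a), cons(a, 0)), cons(cons(a, 0), cons(0, a))))))   [R1 at 2.1.2.2]
2. cons(a, f(cons(cons(a, a), cons(a, 0)), f(cons(cons(a, a), cons(a, 0)), f(cons(cons(a, a), cons(a, 0)), cons(cons(a, 0), cons(0, a))))))  →  cons(a, 0)   [R1 at 2]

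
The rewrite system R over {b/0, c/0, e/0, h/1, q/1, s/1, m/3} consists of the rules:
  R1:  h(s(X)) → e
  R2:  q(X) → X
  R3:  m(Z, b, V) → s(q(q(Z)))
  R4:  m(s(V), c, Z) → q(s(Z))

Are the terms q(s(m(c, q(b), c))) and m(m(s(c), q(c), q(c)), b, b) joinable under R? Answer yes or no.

yes — NF(t₁) = s(s(c)), NF(t₂) = s(s(c))

Reduce t₁ = q(s(m(c, q(b), c))):
1. q(s(m(c, q(b), c)))  →  s(m(c, q(b), c))   [R2 at ε]
2. s(m(c, q(b), c))  →  s(m(c, b, c))   [R2 at 1.2]
3. s(m(c, b, c))  →  s(s(q(q(c))))   [R3 at 1]
4. s(s(q(q(c))))  →  s(s(q(c)))   [R2 at 1.1]
5. s(s(q(c)))  →  s(s(c))   [R2 at 1.1]

Reduce t₂ = m(m(s(c), q(c), q(c)), b, b):
1. m(m(s(c), q(c), q(c)), b, b)  →  s(q(q(m(s(c), q(c), q(c)))))   [R3 at ε]
2. s(q(q(m(s(c), q(c), q(c)))))  →  s(q(m(s(c), q(c), q(c))))   [R2 at 1]
3. s(q(m(s(c), q(c), q(c))))  →  s(m(s(c), q(c), q(c)))   [R2 at 1]
4. s(m(s(c), q(c), q(c)))  →  s(m(s(c), c, q(c)))   [R2 at 1.2]
5. s(m(s(c), c, q(c)))  →  s(q(s(q(c))))   [R4 at 1]
6. s(q(s(q(c))))  →  s(s(q(c)))   [R2 at 1]
7. s(s(q(c)))  →  s(s(c))   [R2 at 1.1]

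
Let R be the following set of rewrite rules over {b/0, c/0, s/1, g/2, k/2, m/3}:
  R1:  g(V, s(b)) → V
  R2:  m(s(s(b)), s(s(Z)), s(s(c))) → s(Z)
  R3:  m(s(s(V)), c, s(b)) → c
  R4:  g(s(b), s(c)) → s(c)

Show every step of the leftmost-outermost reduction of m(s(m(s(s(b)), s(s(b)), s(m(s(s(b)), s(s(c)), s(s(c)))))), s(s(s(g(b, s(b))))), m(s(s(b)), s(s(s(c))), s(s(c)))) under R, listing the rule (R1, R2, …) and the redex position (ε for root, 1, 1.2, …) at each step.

s(s(b))

1. m(s(m(s(s(b)), s(s(b)), s(m(s(s(b)), s(s(c)), s(s(c)))))), s(s(s(g(b, s(b))))), m(s(s(b)), s(s(s(c))), s(s(c))))  →  m(s(m(s(s(b)), s(s(b)), s(s(c)))), s(s(s(g(b, s(b))))), m(s(s(b)), s(s(s(c))), s(s(c))))   [R2 at 1.1.3.1]
2. m(s(m(s(s(b)), s(s(b)), s(s(c)))), s(s(s(g(b, s(b))))), m(s(s(b)), s(s(s(c))), s(s(c))))  →  m(s(s(b)), s(s(s(g(b, s(b))))), m(s(s(b)), s(s(s(c))), s(s(c))))   [R2 at 1.1]
3. m(s(s(b)), s(s(s(g(b, s(b))))), m(s(s(b)), s(s(s(c))), s(s(c))))  →  m(s(s(b)), s(s(s(b))), m(s(s(b)), s(s(s(c))), s(s(c))))   [R1 at 2.1.1.1]
4. m(s(s(b)), s(s(s(b))), m(s(s(b)), s(s(s(c))), s(s(c))))  →  m(s(s(b)), s(s(s(b))), s(s(c)))   [R2 at 3]
5. m(s(s(b)), s(s(s(b))), s(s(c)))  →  s(s(b))   [R2 at ε]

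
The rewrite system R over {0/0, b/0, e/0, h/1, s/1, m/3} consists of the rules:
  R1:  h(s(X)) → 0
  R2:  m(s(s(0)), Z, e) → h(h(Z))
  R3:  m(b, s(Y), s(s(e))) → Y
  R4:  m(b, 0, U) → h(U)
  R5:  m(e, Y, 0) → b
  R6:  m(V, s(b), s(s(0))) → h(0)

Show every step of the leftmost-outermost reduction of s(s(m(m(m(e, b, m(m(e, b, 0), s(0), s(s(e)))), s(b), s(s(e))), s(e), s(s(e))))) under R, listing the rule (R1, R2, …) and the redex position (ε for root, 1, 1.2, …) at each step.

1. s(s(m(m(m(e, b, m(m(e, b, 0), s(0), s(s(e)))), s(b), s(s(e))), s(e), s(s(e)))))  →  s(s(m(m(m(e, b, m(b, s(0), s(s(e)))), s(b), s(s(e))), s(e), s(s(e)))))   [R5 at 1.1.1.1.3.1]
2. s(s(m(m(m(e, b, m(b, s(0), s(s(e)))), s(b), s(s(e))), s(e), s(s(e)))))  →  s(s(m(m(m(e, b, 0), s(b), s(s(e))), s(e), s(s(e)))))   [R3 at 1.1.1.1.3]
3. s(s(m(m(m(e, b, 0), s(b), s(s(e))), s(e), s(s(e)))))  →  s(s(m(m(b, s(b), s(s(e))), s(e), s(s(e)))))   [R5 at 1.1.1.1]
4. s(s(m(m(b, s(b), s(s(e))), s(e), s(s(e)))))  →  s(s(m(b, s(e), s(s(e)))))   [R3 at 1.1.1]
5. s(s(m(b, s(e), s(s(e)))))  →  s(s(e))   [R3 at 1.1]

s(s(e))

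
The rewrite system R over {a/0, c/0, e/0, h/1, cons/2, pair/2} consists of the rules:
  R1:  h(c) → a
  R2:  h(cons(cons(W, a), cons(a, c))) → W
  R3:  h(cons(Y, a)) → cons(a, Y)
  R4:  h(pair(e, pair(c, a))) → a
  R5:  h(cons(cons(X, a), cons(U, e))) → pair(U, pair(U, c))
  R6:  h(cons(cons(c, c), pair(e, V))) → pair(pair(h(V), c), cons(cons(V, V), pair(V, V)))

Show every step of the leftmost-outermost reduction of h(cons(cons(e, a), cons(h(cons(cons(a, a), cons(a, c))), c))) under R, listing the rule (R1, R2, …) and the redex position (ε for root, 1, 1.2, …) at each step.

1. h(cons(cons(e, a), cons(h(cons(cons(a, a), cons(a, c))), c)))  →  h(cons(cons(e, a), cons(a, c)))   [R2 at 1.2.1]
2. h(cons(cons(e, a), cons(a, c)))  →  e   [R2 at ε]

e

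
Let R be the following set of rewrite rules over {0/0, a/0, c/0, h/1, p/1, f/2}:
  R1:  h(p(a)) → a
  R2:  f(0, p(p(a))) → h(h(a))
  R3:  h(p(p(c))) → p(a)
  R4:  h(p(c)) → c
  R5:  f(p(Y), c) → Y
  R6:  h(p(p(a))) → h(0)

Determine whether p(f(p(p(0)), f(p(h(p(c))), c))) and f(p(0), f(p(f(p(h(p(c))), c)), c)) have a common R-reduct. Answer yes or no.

no — NF(t₁) = p(p(0)), NF(t₂) = 0

Reduce t₁ = p(f(p(p(0)), f(p(h(p(c))), c))):
1. p(f(p(p(0)), f(p(h(p(c))), c)))  →  p(f(p(p(0)), h(p(c))))   [R5 at 1.2]
2. p(f(p(p(0)), h(p(c))))  →  p(f(p(p(0)), c))   [R4 at 1.2]
3. p(f(p(p(0)), c))  →  p(p(0))   [R5 at 1]

Reduce t₂ = f(p(0), f(p(f(p(h(p(c))), c)), c)):
1. f(p(0), f(p(f(p(h(p(c))), c)), c))  →  f(p(0), f(p(h(p(c))), c))   [R5 at 2]
2. f(p(0), f(p(h(p(c))), c))  →  f(p(0), h(p(c)))   [R5 at 2]
3. f(p(0), h(p(c)))  →  f(p(0), c)   [R4 at 2]
4. f(p(0), c)  →  0   [R5 at ε]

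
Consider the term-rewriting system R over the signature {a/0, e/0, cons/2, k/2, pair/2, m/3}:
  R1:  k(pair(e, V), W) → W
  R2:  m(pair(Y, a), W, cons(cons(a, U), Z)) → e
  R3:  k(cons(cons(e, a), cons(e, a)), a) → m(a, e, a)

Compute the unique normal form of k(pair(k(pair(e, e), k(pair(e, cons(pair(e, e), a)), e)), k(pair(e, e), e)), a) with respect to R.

1. k(pair(k(pair(e, e), k(pair(e, cons(pair(e, e), a)), e)), k(pair(e, e), e)), a)  →  k(pair(k(pair(e, cons(pair(e, e), a)), e), k(pair(e, e), e)), a)   [R1 at 1.1]
2. k(pair(k(pair(e, cons(pair(e, e), a)), e), k(pair(e, e), e)), a)  →  k(pair(e, k(pair(e, e), e)), a)   [R1 at 1.1]
3. k(pair(e, k(pair(e, e), e)), a)  →  a   [R1 at ε]

a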